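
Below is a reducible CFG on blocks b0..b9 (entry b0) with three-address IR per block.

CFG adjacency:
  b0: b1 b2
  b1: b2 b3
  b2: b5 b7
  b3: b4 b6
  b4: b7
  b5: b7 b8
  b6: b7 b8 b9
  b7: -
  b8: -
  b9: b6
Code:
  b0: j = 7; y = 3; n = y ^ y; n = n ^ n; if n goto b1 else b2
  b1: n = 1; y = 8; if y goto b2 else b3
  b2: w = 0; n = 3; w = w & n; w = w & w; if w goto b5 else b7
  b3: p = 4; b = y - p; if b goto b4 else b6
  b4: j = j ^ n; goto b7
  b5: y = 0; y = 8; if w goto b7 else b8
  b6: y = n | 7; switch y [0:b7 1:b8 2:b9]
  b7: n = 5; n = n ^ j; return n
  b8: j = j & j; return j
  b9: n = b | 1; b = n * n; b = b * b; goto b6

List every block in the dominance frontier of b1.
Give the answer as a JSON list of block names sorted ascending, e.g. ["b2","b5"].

Answer: ["b2", "b7", "b8"]

Analysis:
idom tree: b1←b0 b2←b0 b3←b1 b4←b3 b5←b2 b6←b3 b7←b0 b8←b0 b9←b6
Dom∩ at merges:
  b2: preds {b0,b1}: {b0} ∩ {b0,b1} = {b0}; idom=b0
  b6: preds {b3,b9}: {b0,b1,b3} ∩ {b0,b1,b3,b6,b9} = {b0,b1,b3}; idom=b3
  b7: preds {b2,b4,b5,b6}: {b0,b2} ∩ {b0,b1,b3,b4} ∩ {b0,b2,b5} ∩ {b0,b1,b3,b6} = {b0}; idom=b0
  b8: preds {b5,b6}: {b0,b2,b5} ∩ {b0,b1,b3,b6} = {b0}; idom=b0

Frontier:
  join b2 pred b0: · stop@b0
  join b2 pred b1: b1 stop@b0
  join b6 pred b3: · stop@b3
  join b6 pred b9: b9→b6 stop@b3
  join b7 pred b2: b2 stop@b0
  join b7 pred b4: b4→b3→b1 stop@b0
  join b7 pred b5: b5→b2 stop@b0
  join b7 pred b6: b6→b3→b1 stop@b0
  join b8 pred b5: b5→b2 stop@b0
  join b8 pred b6: b6→b3→b1 stop@b0
  b0 → ∅
  b1 → {b2,b7,b8}
  b2 → {b7,b8}
  b3 → {b7,b8}
  b4 → {b7}
  b5 → {b7,b8}
  b6 → {b6,b7,b8}
  b7 → ∅
  b8 → ∅
  b9 → {b6}

DF(b1) = ["b2", "b7", "b8"]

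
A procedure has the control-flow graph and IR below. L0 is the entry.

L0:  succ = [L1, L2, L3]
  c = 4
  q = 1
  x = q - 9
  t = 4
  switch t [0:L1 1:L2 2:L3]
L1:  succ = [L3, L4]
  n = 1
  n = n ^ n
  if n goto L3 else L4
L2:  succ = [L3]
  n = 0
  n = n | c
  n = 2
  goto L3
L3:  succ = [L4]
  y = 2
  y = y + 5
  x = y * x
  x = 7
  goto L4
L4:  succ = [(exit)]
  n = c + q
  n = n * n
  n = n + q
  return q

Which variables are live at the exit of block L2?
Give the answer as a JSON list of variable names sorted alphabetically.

def/use:
  L0: {c,q,t,x} / ∅
  L1: {n} / ∅
  L2: {n} / {c}
  L3: {x,y} / {x}
  L4: {n} / {c,q}

Backward fixpoint:
  live L0: ∅→{c,q,x}
  live L1: {c,q,x}→{c,q,x}
  live L2: {c,q,x}→{c,q,x}
  live L3: {c,q,x}→{c,q}
  live L4: {c,q}→∅

live-out(L2) = ["c", "q", "x"]

Answer: ["c", "q", "x"]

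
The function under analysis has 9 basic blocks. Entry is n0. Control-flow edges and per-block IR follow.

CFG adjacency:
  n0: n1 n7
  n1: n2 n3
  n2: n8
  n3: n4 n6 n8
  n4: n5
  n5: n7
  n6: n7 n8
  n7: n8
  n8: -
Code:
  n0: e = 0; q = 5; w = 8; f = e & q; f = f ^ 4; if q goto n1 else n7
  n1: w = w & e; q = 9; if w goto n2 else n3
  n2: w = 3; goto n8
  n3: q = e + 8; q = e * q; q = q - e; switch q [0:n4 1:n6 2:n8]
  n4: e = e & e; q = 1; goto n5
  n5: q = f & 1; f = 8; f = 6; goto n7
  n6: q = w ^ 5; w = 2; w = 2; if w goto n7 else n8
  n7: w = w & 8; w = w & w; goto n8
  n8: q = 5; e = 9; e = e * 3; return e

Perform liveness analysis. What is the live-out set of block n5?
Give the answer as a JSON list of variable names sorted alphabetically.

Block summaries:
  n0: {e,f,q,w} / ∅
  n1: {q,w} / {e,w}
  n2: {w} / ∅
  n3: {q} / {e}
  n4: {e,q} / {e}
  n5: {f,q} / {f}
  n6: {q,w} / {w}
  n7: {w} / {w}
  n8: {e,q} / ∅

Liveness:
  n0 li=∅ lo={e,f,w}
  n1 li={e,f,w} lo={e,f,w}
  n2 li=∅ lo=∅
  n3 li={e,f,w} lo={e,f,w}
  n4 li={e,f,w} lo={f,w}
  n5 li={f,w} lo={w}
  n6 li={w} lo={w}
  n7 li={w} lo=∅
  n8 li=∅ lo=∅

live-out(n5) = ["w"]

Answer: ["w"]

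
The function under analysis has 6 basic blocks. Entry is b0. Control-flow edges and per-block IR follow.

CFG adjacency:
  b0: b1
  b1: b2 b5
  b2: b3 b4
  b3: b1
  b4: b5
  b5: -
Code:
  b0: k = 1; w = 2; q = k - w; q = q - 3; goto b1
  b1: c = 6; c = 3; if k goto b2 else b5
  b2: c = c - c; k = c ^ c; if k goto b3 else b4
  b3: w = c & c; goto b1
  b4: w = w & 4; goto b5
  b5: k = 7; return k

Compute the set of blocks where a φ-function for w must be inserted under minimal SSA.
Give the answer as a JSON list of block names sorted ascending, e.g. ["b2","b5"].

idom tree: b1←b0 b2←b1 b3←b2 b4←b2 b5←b1
Dom∩ at merges:
  b1: preds {b0,b3}: {b0} ∩ {b0,b1,b2,b3} = {b0}; idom=b0
  b5: preds {b1,b4}: {b0,b1} ∩ {b0,b1,b2,b4} = {b0,b1}; idom=b1

DF derivation:
  b1←b0: walk · to b0
  b1←b3: walk b3→b2→b1 to b0
  b5←b1: walk · to b1
  b5←b4: walk b4→b2 to b1
  DF(b0)=∅
  DF(b1)={b1}
  DF(b2)={b1,b5}
  DF(b3)={b1}
  DF(b4)={b5}
  DF(b5)=∅

φ for w: defs {b0,b3,b4}
  DF⁺ = {b1,b5}

Answer: ["b1", "b5"]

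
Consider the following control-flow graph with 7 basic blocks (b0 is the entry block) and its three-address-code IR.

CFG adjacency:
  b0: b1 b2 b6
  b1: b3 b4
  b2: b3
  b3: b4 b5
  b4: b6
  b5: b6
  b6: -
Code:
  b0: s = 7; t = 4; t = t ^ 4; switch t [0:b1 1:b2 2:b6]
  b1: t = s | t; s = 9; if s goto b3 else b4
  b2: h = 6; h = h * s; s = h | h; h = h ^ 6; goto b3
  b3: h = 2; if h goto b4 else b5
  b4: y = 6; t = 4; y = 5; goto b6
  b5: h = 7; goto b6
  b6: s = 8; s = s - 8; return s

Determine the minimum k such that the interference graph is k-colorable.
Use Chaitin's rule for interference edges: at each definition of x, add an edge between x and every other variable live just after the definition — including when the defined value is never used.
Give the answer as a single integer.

Block summaries:
  b0 def {s,t} use ∅
  b1 def {s,t} use {s,t}
  b2 def {h,s} use {s}
  b3 def {h} use ∅
  b4 def {t,y} use ∅
  b5 def {h} use ∅
  b6 def {s} use ∅

Live sets:
  b0: in=∅ out={s,t}
  b1: in={s,t} out=∅
  b2: in={s} out=∅
  b3: in=∅ out=∅
  b4: in=∅ out=∅
  b5: in=∅ out=∅
  b6: in=∅ out=∅

Interfere edges:
  h↔{s}
  s↔{h,t}
  t↔{s}
  y↔∅

Chromatic number:
  lower bound: {h,s} mutually conflict ⇒ χ ≥ 2
  2-colouring: c0={s,y}  c1={h,t}
  χ = 2

Answer: 2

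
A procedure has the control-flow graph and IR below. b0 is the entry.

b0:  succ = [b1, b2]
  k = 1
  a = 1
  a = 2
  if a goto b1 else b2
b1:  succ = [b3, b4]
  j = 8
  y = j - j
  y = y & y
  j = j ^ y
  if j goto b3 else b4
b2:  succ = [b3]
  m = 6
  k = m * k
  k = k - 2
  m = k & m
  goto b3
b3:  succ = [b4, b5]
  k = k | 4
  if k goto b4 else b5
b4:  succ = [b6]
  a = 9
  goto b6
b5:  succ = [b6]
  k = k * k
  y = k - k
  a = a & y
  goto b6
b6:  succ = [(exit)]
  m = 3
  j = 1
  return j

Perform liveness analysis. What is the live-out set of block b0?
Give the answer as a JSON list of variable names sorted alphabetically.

Per-block:
  b0: def={a,k} ue=∅
  b1: def={j,y} ue=∅
  b2: def={k,m} ue={k}
  b3: def={k} ue={k}
  b4: def={a} ue=∅
  b5: def={a,k,y} ue={a,k}
  b6: def={j,m} ue=∅

Liveness:
  live b0: ∅→{a,k}
  live b1: {a,k}→{a,k}
  live b2: {a,k}→{a,k}
  live b3: {a,k}→{a,k}
  live b4: ∅→∅
  live b5: {a,k}→∅
  live b6: ∅→∅

live-out(b0) = ["a", "k"]

Answer: ["a", "k"]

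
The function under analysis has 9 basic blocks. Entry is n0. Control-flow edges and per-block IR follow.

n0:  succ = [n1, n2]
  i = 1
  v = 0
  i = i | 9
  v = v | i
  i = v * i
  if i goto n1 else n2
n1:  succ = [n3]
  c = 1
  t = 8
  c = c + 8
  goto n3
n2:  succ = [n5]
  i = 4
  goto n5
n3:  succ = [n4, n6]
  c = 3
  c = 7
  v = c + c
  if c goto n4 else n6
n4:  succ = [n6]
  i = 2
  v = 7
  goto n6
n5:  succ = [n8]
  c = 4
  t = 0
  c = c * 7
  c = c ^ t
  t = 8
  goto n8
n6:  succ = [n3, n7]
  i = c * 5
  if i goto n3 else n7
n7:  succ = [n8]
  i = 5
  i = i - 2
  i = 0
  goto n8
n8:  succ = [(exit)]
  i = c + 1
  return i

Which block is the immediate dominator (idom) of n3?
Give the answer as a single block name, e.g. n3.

Answer: n1

Analysis:
idom tree: n1←n0 n2←n0 n3←n1 n4←n3 n5←n2 n6←n3 n7←n6 n8←n0
Join-block Dom:
  n3: preds {n1,n6}: {n0,n1} ∩ {n0,n1,n3,n6} = {n0,n1}; idom=n1
  n6: preds {n3,n4}: {n0,n1,n3} ∩ {n0,n1,n3,n4} = {n0,n1,n3}; idom=n3
  n8: preds {n5,n7}: {n0,n2,n5} ∩ {n0,n1,n3,n6,n7} = {n0}; idom=n0

idom(n3) = n1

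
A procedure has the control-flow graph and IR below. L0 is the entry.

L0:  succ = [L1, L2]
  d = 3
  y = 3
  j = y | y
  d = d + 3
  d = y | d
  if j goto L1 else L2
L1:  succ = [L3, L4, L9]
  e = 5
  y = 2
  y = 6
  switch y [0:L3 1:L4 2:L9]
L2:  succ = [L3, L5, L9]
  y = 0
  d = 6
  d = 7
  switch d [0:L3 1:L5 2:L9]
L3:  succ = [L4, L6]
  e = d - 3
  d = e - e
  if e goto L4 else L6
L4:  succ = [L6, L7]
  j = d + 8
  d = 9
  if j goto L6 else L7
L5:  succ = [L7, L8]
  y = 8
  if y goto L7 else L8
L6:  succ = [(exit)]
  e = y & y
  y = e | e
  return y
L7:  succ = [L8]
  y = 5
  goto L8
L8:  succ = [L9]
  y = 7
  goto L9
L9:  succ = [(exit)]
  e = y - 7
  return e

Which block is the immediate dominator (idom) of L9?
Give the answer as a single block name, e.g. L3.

idom tree: L1←L0 L2←L0 L3←L0 L4←L0 L5←L2 L6←L0 L7←L0 L8←L0 L9←L0
Dom at joins:
  L3: preds {L1,L2}: {L0,L1} ∩ {L0,L2} = {L0}; idom=L0
  L4: preds {L1,L3}: {L0,L1} ∩ {L0,L3} = {L0}; idom=L0
  L6: preds {L3,L4}: {L0,L3} ∩ {L0,L4} = {L0}; idom=L0
  L7: preds {L4,L5}: {L0,L4} ∩ {L0,L2,L5} = {L0}; idom=L0
  L8: preds {L5,L7}: {L0,L2,L5} ∩ {L0,L7} = {L0}; idom=L0
  L9: preds {L1,L2,L8}: {L0,L1} ∩ {L0,L2} ∩ {L0,L8} = {L0}; idom=L0

idom(L9) = L0

Answer: L0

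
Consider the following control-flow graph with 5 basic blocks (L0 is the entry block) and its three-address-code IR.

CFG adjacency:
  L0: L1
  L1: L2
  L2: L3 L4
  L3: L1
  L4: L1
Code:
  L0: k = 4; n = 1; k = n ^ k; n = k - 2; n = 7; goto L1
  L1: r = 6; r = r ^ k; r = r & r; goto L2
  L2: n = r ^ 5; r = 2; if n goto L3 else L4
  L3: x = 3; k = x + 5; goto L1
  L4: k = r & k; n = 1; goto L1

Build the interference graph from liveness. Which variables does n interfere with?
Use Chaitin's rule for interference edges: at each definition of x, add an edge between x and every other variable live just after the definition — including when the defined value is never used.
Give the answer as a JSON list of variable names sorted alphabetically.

Per-block:
  L0: def={k,n} ue=∅
  L1: def={r} ue={k}
  L2: def={n,r} ue={r}
  L3: def={k,x} ue=∅
  L4: def={k,n} ue={k,r}

Liveness:
  L0 li=∅ lo={k}
  L1 li={k} lo={k,r}
  L2 li={k,r} lo={k,r}
  L3 li=∅ lo={k}
  L4 li={k,r} lo={k}

Interference:
  k — {n,r}
  n — {k,r}
  r — {k,n}
  x — ∅

N(n) = ["k", "r"]

Answer: ["k", "r"]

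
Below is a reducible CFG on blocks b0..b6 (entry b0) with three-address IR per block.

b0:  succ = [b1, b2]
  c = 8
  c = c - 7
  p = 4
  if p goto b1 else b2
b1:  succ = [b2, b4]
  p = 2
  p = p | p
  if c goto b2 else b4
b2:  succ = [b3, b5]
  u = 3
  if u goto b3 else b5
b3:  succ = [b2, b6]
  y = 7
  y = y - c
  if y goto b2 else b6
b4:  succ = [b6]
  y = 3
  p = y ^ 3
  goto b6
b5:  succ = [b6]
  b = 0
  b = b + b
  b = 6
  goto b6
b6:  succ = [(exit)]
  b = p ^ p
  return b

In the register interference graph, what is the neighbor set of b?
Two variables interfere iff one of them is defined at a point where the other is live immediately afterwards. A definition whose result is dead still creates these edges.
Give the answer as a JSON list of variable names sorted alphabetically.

Answer: ["p"]

Derivation:
Per-block:
  b0: def={c,p} ue=∅
  b1: def={p} ue={c}
  b2: def={u} ue=∅
  b3: def={y} ue={c}
  b4: def={p,y} ue=∅
  b5: def={b} ue=∅
  b6: def={b} ue={p}

Liveness:
  b0: in=∅ out={c,p}
  b1: in={c} out={c,p}
  b2: in={c,p} out={c,p}
  b3: in={c,p} out={c,p}
  b4: in=∅ out={p}
  b5: in={p} out={p}
  b6: in={p} out=∅

Interfere edges:
  b: {p}
  c: {p,u,y}
  p: {b,c,u,y}
  u: {c,p}
  y: {c,p}

N(b) = ["p"]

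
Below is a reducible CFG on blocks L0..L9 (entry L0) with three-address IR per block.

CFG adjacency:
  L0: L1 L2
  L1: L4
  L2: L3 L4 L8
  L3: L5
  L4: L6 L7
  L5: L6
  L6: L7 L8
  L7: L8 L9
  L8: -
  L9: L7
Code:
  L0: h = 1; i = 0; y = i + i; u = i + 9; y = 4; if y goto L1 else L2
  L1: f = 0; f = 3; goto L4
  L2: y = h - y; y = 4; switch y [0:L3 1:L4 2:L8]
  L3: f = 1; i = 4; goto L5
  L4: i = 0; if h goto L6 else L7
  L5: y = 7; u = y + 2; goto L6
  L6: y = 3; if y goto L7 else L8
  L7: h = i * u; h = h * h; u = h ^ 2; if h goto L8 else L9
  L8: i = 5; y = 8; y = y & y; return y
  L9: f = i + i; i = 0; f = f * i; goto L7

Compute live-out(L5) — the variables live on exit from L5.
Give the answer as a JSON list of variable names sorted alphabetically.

Answer: ["i", "u"]

Working:
Per-block:
  L0 def {h,i,u,y} use ∅
  L1 def {f} use ∅
  L2 def {y} use {h,y}
  L3 def {f,i} use ∅
  L4 def {i} use {h}
  L5 def {u,y} use ∅
  L6 def {y} use ∅
  L7 def {h,u} use {i,u}
  L8 def {i,y} use ∅
  L9 def {f,i} use {i}

Liveness:
  live L0: ∅→{h,u,y}
  live L1: {h,u}→{h,u}
  live L2: {h,u,y}→{h,u}
  live L3: ∅→{i}
  live L4: {h,u}→{i,u}
  live L5: {i}→{i,u}
  live L6: {i,u}→{i,u}
  live L7: {i,u}→{i,u}
  live L8: ∅→∅
  live L9: {i,u}→{i,u}

live-out(L5) = ["i", "u"]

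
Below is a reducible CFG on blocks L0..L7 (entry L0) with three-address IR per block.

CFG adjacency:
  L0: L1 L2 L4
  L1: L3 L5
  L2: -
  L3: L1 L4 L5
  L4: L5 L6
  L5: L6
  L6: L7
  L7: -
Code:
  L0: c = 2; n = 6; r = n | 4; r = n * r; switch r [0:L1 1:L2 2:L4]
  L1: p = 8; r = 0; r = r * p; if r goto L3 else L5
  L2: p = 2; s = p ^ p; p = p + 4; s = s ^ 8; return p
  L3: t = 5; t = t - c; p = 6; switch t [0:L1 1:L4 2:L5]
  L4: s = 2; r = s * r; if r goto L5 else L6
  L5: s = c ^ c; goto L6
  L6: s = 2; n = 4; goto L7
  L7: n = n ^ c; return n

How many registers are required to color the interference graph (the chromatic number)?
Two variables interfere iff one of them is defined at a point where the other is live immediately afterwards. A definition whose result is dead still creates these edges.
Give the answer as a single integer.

Per-block:
  L0 def {c,n,r} use ∅
  L1 def {p,r} use ∅
  L2 def {p,s} use ∅
  L3 def {p,t} use {c}
  L4 def {r,s} use {r}
  L5 def {s} use {c}
  L6 def {n,s} use ∅
  L7 def {n} use {c,n}

Live sets:
  live L0: ∅→{c,r}
  live L1: {c}→{c,r}
  live L2: ∅→∅
  live L3: {c,r}→{c,r}
  live L4: {c,r}→{c}
  live L5: {c}→{c}
  live L6: {c}→{c,n}
  live L7: {c,n}→∅

Interference:
  c↔{n,p,r,s,t}
  n↔{c,r}
  p↔{c,r,s,t}
  r↔{c,n,p,s,t}
  s↔{c,p,r}
  t↔{c,p,r}

Colouring:
  {c,p,r,s} pairwise interfere (4-clique) ⇒ χ ≥ 4
  assign c→R0 n→R2 p→R2 r→R1 s→R3 t→R3 — no edge inside a register ⇒ χ ≤ 4
  χ = 4

Answer: 4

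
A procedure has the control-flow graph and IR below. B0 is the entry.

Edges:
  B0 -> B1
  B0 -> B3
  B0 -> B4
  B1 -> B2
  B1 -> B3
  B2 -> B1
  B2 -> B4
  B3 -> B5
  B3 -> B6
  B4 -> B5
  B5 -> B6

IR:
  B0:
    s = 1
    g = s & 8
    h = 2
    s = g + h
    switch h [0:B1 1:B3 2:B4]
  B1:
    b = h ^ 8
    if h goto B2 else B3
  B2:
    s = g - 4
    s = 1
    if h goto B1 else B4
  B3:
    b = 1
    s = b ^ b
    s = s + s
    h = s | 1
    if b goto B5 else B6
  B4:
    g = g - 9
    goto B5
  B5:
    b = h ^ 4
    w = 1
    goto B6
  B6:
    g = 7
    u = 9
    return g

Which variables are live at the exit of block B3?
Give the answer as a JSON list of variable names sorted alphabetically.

Per-block:
  B0: def={g,h,s} ue=∅
  B1: def={b} ue={h}
  B2: def={s} ue={g,h}
  B3: def={b,h,s} ue=∅
  B4: def={g} ue={g}
  B5: def={b,w} ue={h}
  B6: def={g,u} ue=∅

Backward fixpoint:
  B0 li=∅ lo={g,h}
  B1 li={g,h} lo={g,h}
  B2 li={g,h} lo={g,h}
  B3 li=∅ lo={h}
  B4 li={g,h} lo={h}
  B5 li={h} lo=∅
  B6 li=∅ lo=∅

live-out(B3) = ["h"]

Answer: ["h"]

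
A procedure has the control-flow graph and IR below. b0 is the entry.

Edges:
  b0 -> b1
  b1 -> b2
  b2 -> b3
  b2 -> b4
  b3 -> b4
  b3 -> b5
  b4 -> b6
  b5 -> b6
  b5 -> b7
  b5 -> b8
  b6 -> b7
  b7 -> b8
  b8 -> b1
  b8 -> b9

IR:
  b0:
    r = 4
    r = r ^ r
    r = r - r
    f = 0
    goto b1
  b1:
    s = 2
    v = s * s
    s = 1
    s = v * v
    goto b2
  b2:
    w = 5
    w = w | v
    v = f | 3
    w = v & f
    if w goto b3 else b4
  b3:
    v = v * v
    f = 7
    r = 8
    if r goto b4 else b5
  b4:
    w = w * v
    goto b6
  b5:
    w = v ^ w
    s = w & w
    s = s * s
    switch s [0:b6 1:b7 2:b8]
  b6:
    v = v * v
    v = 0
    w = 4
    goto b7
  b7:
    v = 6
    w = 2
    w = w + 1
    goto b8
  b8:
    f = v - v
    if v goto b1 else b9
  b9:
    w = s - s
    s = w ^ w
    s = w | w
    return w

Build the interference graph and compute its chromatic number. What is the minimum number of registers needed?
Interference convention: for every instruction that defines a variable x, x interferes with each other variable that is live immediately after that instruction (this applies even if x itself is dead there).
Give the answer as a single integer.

Answer: 4

Working:
def/use:
  b0: {f,r} / ∅
  b1: {s,v} / ∅
  b2: {v,w} / {f,v}
  b3: {f,r,v} / {v}
  b4: {w} / {v,w}
  b5: {s,w} / {v,w}
  b6: {v,w} / {v}
  b7: {v,w} / ∅
  b8: {f} / {v}
  b9: {s,w} / {s}

Liveness:
  live b0: ∅→{f}
  live b1: {f}→{f,s,v}
  live b2: {f,s,v}→{s,v,w}
  live b3: {s,v,w}→{s,v,w}
  live b4: {s,v,w}→{s,v}
  live b5: {v,w}→{s,v}
  live b6: {s,v}→{s}
  live b7: {s}→{s,v}
  live b8: {s,v}→{f,s}
  live b9: {s}→∅

Interfere edges:
  f↔{s,v,w}
  r↔{s,v,w}
  s↔{f,r,v,w}
  v↔{f,r,s,w}
  w↔{f,r,s,v}

Chromatic number:
  clique {f,s,v,w} ⇒ need ≥ 4
  4-colouring: c0={s}  c1={v}  c2={w}  c3={f,r}
  χ = 4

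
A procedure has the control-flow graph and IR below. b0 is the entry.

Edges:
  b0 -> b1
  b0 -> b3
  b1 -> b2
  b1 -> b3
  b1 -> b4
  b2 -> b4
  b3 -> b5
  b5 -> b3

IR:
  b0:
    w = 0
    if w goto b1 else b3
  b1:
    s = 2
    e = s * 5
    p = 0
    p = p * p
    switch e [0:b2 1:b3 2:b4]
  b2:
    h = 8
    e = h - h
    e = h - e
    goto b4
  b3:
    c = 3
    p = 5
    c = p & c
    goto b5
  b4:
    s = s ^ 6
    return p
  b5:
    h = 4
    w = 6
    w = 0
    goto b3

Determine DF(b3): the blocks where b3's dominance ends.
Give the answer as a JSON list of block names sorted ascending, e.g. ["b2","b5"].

Answer: ["b3"]

Analysis:
idom tree: b1←b0 b2←b1 b3←b0 b4←b1 b5←b3
Join-block Dom:
  b3: preds {b0,b1,b5}: {b0} ∩ {b0,b1} ∩ {b0,b3,b5} = {b0}; idom=b0
  b4: preds {b1,b2}: {b0,b1} ∩ {b0,b1,b2} = {b0,b1}; idom=b1

DF walk-up:
  b3←b0: walk · to b0
  b3←b1: walk b1 to b0
  b3←b5: walk b5→b3 to b0
  b4←b1: walk · to b1
  b4←b2: walk b2 to b1
  b0: DF=∅
  b1: DF={b3}
  b2: DF={b4}
  b3: DF={b3}
  b4: DF=∅
  b5: DF={b3}

DF(b3) = ["b3"]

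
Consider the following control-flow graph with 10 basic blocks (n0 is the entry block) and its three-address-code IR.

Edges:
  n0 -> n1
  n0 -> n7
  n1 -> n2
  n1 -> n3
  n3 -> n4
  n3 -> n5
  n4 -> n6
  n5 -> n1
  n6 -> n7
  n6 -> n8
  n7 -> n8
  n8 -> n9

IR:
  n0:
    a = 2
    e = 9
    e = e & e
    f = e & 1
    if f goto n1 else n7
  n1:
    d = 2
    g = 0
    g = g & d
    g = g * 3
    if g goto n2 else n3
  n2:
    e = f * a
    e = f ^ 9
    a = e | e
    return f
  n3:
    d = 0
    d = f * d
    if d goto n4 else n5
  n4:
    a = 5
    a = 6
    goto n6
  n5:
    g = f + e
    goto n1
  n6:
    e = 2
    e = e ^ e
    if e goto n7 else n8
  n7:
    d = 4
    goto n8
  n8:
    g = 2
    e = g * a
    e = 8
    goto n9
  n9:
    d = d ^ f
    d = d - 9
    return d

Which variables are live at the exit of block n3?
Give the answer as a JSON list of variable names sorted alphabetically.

Per-block:
  n0: def={a,e,f} ue=∅
  n1: def={d,g} ue=∅
  n2: def={a,e} ue={a,f}
  n3: def={d} ue={f}
  n4: def={a} ue=∅
  n5: def={g} ue={e,f}
  n6: def={e} ue=∅
  n7: def={d} ue=∅
  n8: def={e,g} ue={a}
  n9: def={d} ue={d,f}

Live sets:
  n0 li=∅ lo={a,e,f}
  n1 li={a,e,f} lo={a,e,f}
  n2 li={a,f} lo=∅
  n3 li={a,e,f} lo={a,d,e,f}
  n4 li={d,f} lo={a,d,f}
  n5 li={a,e,f} lo={a,e,f}
  n6 li={a,d,f} lo={a,d,f}
  n7 li={a,f} lo={a,d,f}
  n8 li={a,d,f} lo={d,f}
  n9 li={d,f} lo=∅

live-out(n3) = ["a", "d", "e", "f"]

Answer: ["a", "d", "e", "f"]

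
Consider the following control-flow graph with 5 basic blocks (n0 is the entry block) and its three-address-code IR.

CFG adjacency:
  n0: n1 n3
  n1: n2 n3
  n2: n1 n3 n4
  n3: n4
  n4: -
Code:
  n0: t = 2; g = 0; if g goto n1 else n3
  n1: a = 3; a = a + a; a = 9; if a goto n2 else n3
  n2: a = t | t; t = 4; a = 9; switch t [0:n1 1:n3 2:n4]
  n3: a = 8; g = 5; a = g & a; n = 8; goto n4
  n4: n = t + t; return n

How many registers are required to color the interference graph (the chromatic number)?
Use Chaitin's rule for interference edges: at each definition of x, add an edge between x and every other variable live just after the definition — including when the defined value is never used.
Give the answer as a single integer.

Answer: 3

Derivation:
Per-block:
  n0 def {g,t} use ∅
  n1 def {a} use ∅
  n2 def {a,t} use {t}
  n3 def {a,g,n} use ∅
  n4 def {n} use {t}

Liveness:
  n0: in=∅ out={t}
  n1: in={t} out={t}
  n2: in={t} out={t}
  n3: in={t} out={t}
  n4: in={t} out=∅

Interfere edges:
  a — {g,t}
  g — {a,t}
  n — {t}
  t — {a,g,n}

Colouring:
  clique {a,g,t} ⇒ need ≥ 3
  assign a→c1 g→c2 n→c1 t→c0 — no edge inside a register ⇒ χ ≤ 3
  χ = 3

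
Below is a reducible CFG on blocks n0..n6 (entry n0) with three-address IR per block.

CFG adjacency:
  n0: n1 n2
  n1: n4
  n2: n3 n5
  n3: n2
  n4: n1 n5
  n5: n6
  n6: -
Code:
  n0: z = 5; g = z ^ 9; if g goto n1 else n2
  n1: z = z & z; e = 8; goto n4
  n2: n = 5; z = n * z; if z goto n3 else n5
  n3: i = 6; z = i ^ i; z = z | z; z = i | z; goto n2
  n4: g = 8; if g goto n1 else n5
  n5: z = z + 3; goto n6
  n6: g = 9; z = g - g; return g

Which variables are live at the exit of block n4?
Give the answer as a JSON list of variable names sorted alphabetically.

Answer: ["z"]

Working:
Block summaries:
  n0 def {g,z} use ∅
  n1 def {e,z} use {z}
  n2 def {n,z} use {z}
  n3 def {i,z} use ∅
  n4 def {g} use ∅
  n5 def {z} use {z}
  n6 def {g,z} use ∅

Backward fixpoint:
  n0 li=∅ lo={z}
  n1 li={z} lo={z}
  n2 li={z} lo={z}
  n3 li=∅ lo={z}
  n4 li={z} lo={z}
  n5 li={z} lo=∅
  n6 li=∅ lo=∅

live-out(n4) = ["z"]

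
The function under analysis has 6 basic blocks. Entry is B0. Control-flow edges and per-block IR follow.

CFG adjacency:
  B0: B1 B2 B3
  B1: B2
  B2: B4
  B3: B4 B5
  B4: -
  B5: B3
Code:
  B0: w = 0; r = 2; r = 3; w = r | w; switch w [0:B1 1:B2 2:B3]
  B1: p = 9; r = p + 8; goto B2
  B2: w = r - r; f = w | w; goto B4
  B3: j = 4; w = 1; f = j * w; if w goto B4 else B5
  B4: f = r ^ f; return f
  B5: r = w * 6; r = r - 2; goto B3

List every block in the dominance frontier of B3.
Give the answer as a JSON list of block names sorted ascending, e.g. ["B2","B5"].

Answer: ["B3", "B4"]

Analysis:
idom tree: B1←B0 B2←B0 B3←B0 B4←B0 B5←B3
Dom∩ at merges:
  B2: preds {B0,B1}: {B0} ∩ {B0,B1} = {B0}; idom=B0
  B3: preds {B0,B5}: {B0} ∩ {B0,B3,B5} = {B0}; idom=B0
  B4: preds {B2,B3}: {B0,B2} ∩ {B0,B3} = {B0}; idom=B0

DF walk-up:
  join B2 pred B0: · stop@B0
  join B2 pred B1: B1 stop@B0
  join B3 pred B0: · stop@B0
  join B3 pred B5: B5→B3 stop@B0
  join B4 pred B2: B2 stop@B0
  join B4 pred B3: B3 stop@B0
  B0: DF=∅
  B1: DF={B2}
  B2: DF={B4}
  B3: DF={B3,B4}
  B4: DF=∅
  B5: DF={B3}

DF(B3) = ["B3", "B4"]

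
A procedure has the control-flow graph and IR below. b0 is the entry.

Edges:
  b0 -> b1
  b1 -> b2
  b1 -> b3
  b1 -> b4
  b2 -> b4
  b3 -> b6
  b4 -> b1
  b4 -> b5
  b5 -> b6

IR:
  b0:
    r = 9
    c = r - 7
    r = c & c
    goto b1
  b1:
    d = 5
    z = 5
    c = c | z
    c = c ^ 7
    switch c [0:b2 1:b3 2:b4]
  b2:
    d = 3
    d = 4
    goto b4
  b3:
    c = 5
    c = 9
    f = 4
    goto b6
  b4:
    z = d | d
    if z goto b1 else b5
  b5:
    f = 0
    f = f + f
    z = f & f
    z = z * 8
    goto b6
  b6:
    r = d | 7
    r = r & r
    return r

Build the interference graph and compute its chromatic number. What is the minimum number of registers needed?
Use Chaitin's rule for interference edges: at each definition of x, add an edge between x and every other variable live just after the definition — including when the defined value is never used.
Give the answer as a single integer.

Answer: 3

Analysis:
Per-block:
  b0: {c,r} / ∅
  b1: {c,d,z} / {c}
  b2: {d} / ∅
  b3: {c,f} / ∅
  b4: {z} / {d}
  b5: {f,z} / ∅
  b6: {r} / {d}

Backward fixpoint:
  b0: in=∅ out={c}
  b1: in={c} out={c,d}
  b2: in={c} out={c,d}
  b3: in={d} out={d}
  b4: in={c,d} out={c,d}
  b5: in={d} out={d}
  b6: in={d} out=∅

Interference:
  c: {d,r,z}
  d: {c,f,z}
  f: {d}
  r: {c}
  z: {c,d}

Colouring:
  lower bound: {c,d,z} mutually conflict ⇒ χ ≥ 3
  3-colouring: R0={c,f}  R1={d,r}  R2={z}
  χ = 3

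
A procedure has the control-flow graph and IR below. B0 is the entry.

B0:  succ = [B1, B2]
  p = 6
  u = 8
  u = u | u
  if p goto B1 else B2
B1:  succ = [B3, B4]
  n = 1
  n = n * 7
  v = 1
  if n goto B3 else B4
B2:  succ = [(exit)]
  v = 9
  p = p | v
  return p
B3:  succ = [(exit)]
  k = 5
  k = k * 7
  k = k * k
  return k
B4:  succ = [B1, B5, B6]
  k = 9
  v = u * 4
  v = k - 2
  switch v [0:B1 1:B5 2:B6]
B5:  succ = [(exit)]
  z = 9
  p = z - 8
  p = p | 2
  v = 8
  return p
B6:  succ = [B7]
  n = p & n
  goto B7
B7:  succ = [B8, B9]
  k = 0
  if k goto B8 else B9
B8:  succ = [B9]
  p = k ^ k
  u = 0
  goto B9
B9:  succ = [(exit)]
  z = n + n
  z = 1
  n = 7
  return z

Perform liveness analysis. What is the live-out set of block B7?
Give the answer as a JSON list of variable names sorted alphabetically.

Answer: ["k", "n"]

Working:
Block summaries:
  B0: def={p,u} ue=∅
  B1: def={n,v} ue=∅
  B2: def={p,v} ue={p}
  B3: def={k} ue=∅
  B4: def={k,v} ue={u}
  B5: def={p,v,z} ue=∅
  B6: def={n} ue={n,p}
  B7: def={k} ue=∅
  B8: def={p,u} ue={k}
  B9: def={n,z} ue={n}

Live sets:
  live B0: ∅→{p,u}
  live B1: {p,u}→{n,p,u}
  live B2: {p}→∅
  live B3: ∅→∅
  live B4: {n,p,u}→{n,p,u}
  live B5: ∅→∅
  live B6: {n,p}→{n}
  live B7: {n}→{k,n}
  live B8: {k,n}→{n}
  live B9: {n}→∅

live-out(B7) = ["k", "n"]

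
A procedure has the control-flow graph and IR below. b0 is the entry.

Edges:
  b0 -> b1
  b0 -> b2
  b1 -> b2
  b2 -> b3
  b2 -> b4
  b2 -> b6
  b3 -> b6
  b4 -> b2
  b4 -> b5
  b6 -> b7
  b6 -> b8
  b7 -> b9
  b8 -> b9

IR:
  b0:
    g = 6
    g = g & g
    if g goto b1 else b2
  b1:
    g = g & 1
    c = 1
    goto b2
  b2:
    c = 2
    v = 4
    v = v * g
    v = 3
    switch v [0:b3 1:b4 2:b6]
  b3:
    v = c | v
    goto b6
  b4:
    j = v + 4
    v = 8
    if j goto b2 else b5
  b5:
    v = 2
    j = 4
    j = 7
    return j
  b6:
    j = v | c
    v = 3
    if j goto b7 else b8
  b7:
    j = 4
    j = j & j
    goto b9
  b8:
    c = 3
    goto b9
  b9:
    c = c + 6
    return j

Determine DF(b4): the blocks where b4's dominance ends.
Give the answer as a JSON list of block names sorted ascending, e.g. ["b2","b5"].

idom tree: b1←b0 b2←b0 b3←b2 b4←b2 b5←b4 b6←b2 b7←b6 b8←b6 b9←b6
Dom at joins:
  b2: preds {b0,b1,b4}: {b0} ∩ {b0,b1} ∩ {b0,b2,b4} = {b0}; idom=b0
  b6: preds {b2,b3}: {b0,b2} ∩ {b0,b2,b3} = {b0,b2}; idom=b2
  b9: preds {b7,b8}: {b0,b2,b6,b7} ∩ {b0,b2,b6,b8} = {b0,b2,b6}; idom=b6

Frontier:
  b2←b0: walk · to b0
  b2←b1: walk b1 to b0
  b2←b4: walk b4→b2 to b0
  b6←b2: walk · to b2
  b6←b3: walk b3 to b2
  b9←b7: walk b7 to b6
  b9←b8: walk b8 to b6
  DF(b0)=∅
  DF(b1)={b2}
  DF(b2)={b2}
  DF(b3)={b6}
  DF(b4)={b2}
  DF(b5)=∅
  DF(b6)=∅
  DF(b7)={b9}
  DF(b8)={b9}
  DF(b9)=∅

DF(b4) = ["b2"]

Answer: ["b2"]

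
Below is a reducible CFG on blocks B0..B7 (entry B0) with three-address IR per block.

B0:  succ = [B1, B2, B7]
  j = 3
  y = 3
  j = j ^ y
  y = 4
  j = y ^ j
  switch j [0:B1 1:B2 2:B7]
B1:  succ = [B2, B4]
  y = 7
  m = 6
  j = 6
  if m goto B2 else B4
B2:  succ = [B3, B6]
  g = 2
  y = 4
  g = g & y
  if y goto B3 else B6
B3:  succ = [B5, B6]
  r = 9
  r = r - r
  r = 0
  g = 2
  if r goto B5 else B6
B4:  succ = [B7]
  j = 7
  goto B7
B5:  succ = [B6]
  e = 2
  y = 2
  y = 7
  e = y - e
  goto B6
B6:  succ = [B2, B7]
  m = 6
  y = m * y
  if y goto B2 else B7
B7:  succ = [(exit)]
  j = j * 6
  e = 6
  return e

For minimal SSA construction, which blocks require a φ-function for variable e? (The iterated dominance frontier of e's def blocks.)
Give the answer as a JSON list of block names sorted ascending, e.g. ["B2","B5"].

idom tree: B1←B0 B2←B0 B3←B2 B4←B1 B5←B3 B6←B2 B7←B0
Join-block Dom:
  B2: preds {B0,B1,B6}: {B0} ∩ {B0,B1} ∩ {B0,B2,B6} = {B0}; idom=B0
  B6: preds {B2,B3,B5}: {B0,B2} ∩ {B0,B2,B3} ∩ {B0,B2,B3,B5} = {B0,B2}; idom=B2
  B7: preds {B0,B4,B6}: {B0} ∩ {B0,B1,B4} ∩ {B0,B2,B6} = {B0}; idom=B0

DF walk-up:
  B2←B0: walk · to B0
  B2←B1: walk B1 to B0
  B2←B6: walk B6→B2 to B0
  B6←B2: walk · to B2
  B6←B3: walk B3 to B2
  B6←B5: walk B5→B3 to B2
  B7←B0: walk · to B0
  B7←B4: walk B4→B1 to B0
  B7←B6: walk B6→B2 to B0
  B0: DF=∅
  B1: DF={B2,B7}
  B2: DF={B2,B7}
  B3: DF={B6}
  B4: DF={B7}
  B5: DF={B6}
  B6: DF={B2,B7}
  B7: DF=∅

φ for e: defs {B5,B7}
  DF⁺ = {B2,B6,B7}

Answer: ["B2", "B6", "B7"]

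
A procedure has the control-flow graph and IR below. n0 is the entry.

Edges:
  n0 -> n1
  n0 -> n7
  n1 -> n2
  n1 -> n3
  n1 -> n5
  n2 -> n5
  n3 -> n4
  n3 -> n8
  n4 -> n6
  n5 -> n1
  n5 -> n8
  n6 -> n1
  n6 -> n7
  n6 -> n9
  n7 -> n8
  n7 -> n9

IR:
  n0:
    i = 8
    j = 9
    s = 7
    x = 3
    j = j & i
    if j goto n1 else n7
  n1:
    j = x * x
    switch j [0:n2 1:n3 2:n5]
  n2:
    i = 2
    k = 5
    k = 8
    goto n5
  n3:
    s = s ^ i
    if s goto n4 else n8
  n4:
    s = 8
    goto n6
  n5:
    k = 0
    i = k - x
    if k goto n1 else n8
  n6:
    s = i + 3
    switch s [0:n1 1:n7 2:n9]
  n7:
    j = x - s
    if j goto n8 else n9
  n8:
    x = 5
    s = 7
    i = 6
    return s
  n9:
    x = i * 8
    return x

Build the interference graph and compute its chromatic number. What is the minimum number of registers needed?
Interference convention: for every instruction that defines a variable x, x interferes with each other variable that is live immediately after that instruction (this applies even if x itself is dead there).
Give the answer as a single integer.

Per-block:
  n0 def {i,j,s,x} use ∅
  n1 def {j} use {x}
  n2 def {i,k} use ∅
  n3 def {s} use {i,s}
  n4 def {s} use ∅
  n5 def {i,k} use {x}
  n6 def {s} use {i}
  n7 def {j} use {s,x}
  n8 def {i,s,x} use ∅
  n9 def {x} use {i}

Liveness:
  live n0: ∅→{i,s,x}
  live n1: {i,s,x}→{i,s,x}
  live n2: {s,x}→{s,x}
  live n3: {i,s,x}→{i,x}
  live n4: {i,x}→{i,x}
  live n5: {s,x}→{i,s,x}
  live n6: {i,x}→{i,s,x}
  live n7: {i,s,x}→{i}
  live n8: ∅→∅
  live n9: {i}→∅

Interference:
  i: {j,k,s,x}
  j: {i,s,x}
  k: {i,s,x}
  s: {i,j,k,x}
  x: {i,j,k,s}

Registers:
  clique {i,j,s,x} ⇒ need ≥ 4
  assign i→R0 j→R3 k→R3 s→R1 x→R2 — no edge inside a register ⇒ χ ≤ 4
  χ = 4

Answer: 4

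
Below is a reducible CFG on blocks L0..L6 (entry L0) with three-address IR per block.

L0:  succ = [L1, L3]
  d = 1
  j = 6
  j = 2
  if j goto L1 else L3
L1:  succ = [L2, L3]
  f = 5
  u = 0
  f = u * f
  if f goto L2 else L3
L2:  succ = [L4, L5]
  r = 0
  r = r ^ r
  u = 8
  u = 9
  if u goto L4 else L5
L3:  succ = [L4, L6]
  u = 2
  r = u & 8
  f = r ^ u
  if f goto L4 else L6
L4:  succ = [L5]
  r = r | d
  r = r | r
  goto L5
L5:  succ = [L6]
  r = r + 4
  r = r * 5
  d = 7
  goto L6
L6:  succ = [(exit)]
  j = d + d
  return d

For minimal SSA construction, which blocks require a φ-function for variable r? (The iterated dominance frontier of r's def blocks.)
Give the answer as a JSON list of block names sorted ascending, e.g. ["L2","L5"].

Answer: ["L4", "L5", "L6"]

Analysis:
idom tree: L1←L0 L2←L1 L3←L0 L4←L0 L5←L0 L6←L0
Join-block Dom:
  L3: preds {L0,L1}: {L0} ∩ {L0,L1} = {L0}; idom=L0
  L4: preds {L2,L3}: {L0,L1,L2} ∩ {L0,L3} = {L0}; idom=L0
  L5: preds {L2,L4}: {L0,L1,L2} ∩ {L0,L4} = {L0}; idom=L0
  L6: preds {L3,L5}: {L0,L3} ∩ {L0,L5} = {L0}; idom=L0

DF derivation:
  L3←L0: walk · to L0
  L3←L1: walk L1 to L0
  L4←L2: walk L2→L1 to L0
  L4←L3: walk L3 to L0
  L5←L2: walk L2→L1 to L0
  L5←L4: walk L4 to L0
  L6←L3: walk L3 to L0
  L6←L5: walk L5 to L0
  L0: DF=∅
  L1: DF={L3,L4,L5}
  L2: DF={L4,L5}
  L3: DF={L4,L6}
  L4: DF={L5}
  L5: DF={L6}
  L6: DF=∅

φ for r: defs {L2,L3,L4,L5}
  DF⁺ = {L4,L5,L6}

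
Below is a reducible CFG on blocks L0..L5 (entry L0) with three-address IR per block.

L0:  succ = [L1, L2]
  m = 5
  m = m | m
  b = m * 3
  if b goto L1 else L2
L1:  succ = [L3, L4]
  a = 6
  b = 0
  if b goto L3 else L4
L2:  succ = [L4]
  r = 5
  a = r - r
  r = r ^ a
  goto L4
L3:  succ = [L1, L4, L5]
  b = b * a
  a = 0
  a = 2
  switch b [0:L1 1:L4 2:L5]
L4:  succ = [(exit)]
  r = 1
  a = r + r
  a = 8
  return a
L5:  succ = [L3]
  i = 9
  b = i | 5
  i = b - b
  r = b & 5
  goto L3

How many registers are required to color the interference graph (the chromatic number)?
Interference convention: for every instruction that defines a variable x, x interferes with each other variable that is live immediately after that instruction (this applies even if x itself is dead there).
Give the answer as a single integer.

Answer: 3

Working:
def/use:
  L0 def {b,m} use ∅
  L1 def {a,b} use ∅
  L2 def {a,r} use ∅
  L3 def {a,b} use {a,b}
  L4 def {a,r} use ∅
  L5 def {b,i,r} use ∅

Liveness:
  L0: in=∅ out=∅
  L1: in=∅ out={a,b}
  L2: in=∅ out=∅
  L3: in={a,b} out={a}
  L4: in=∅ out=∅
  L5: in={a} out={a,b}

Interference:
  a — {b,i,r}
  b — {a,i,r}
  i — {a,b}
  m — ∅
  r — {a,b}

Chromatic number:
  {a,b,i} pairwise interfere (3-clique) ⇒ χ ≥ 3
  assign a→R0 b→R1 i→R2 m→R0 r→R2 — no edge inside a register ⇒ χ ≤ 3
  χ = 3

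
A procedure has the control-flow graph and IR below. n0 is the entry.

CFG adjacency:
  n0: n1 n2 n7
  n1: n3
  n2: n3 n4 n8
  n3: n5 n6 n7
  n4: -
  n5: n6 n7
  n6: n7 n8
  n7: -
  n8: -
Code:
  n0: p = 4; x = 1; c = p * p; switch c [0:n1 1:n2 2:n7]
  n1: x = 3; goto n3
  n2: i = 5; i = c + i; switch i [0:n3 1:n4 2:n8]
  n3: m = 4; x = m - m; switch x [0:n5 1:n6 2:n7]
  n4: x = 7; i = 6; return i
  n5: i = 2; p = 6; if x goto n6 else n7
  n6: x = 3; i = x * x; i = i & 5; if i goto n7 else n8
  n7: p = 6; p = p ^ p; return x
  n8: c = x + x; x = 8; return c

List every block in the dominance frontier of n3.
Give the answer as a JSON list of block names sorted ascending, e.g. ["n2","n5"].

idom tree: n1←n0 n2←n0 n3←n0 n4←n2 n5←n3 n6←n3 n7←n0 n8←n0
Dom at joins:
  n3: preds {n1,n2}: {n0,n1} ∩ {n0,n2} = {n0}; idom=n0
  n6: preds {n3,n5}: {n0,n3} ∩ {n0,n3,n5} = {n0,n3}; idom=n3
  n7: preds {n0,n3,n5,n6}: {n0} ∩ {n0,n3} ∩ {n0,n3,n5} ∩ {n0,n3,n6} = {n0}; idom=n0
  n8: preds {n2,n6}: {n0,n2} ∩ {n0,n3,n6} = {n0}; idom=n0

DF derivation:
  join n3 pred n1: n1 stop@n0
  join n3 pred n2: n2 stop@n0
  join n6 pred n3: · stop@n3
  join n6 pred n5: n5 stop@n3
  join n7 pred n0: · stop@n0
  join n7 pred n3: n3 stop@n0
  join n7 pred n5: n5→n3 stop@n0
  join n7 pred n6: n6→n3 stop@n0
  join n8 pred n2: n2 stop@n0
  join n8 pred n6: n6→n3 stop@n0
  n0: DF=∅
  n1: DF={n3}
  n2: DF={n3,n8}
  n3: DF={n7,n8}
  n4: DF=∅
  n5: DF={n6,n7}
  n6: DF={n7,n8}
  n7: DF=∅
  n8: DF=∅

DF(n3) = ["n7", "n8"]

Answer: ["n7", "n8"]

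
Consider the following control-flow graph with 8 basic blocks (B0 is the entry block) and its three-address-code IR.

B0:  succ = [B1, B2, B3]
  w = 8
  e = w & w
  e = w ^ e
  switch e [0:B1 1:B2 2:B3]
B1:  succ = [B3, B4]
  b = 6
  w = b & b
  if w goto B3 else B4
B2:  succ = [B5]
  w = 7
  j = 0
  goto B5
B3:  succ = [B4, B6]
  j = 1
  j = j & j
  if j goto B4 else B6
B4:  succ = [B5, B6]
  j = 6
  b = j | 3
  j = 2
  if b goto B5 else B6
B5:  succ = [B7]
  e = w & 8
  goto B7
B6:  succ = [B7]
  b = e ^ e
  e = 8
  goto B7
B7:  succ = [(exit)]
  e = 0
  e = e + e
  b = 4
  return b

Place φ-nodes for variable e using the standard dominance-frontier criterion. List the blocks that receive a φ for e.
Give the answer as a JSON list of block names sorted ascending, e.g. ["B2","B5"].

idom tree: B1←B0 B2←B0 B3←B0 B4←B0 B5←B0 B6←B0 B7←B0
Dom∩ at merges:
  B3: preds {B0,B1}: {B0} ∩ {B0,B1} = {B0}; idom=B0
  B4: preds {B1,B3}: {B0,B1} ∩ {B0,B3} = {B0}; idom=B0
  B5: preds {B2,B4}: {B0,B2} ∩ {B0,B4} = {B0}; idom=B0
  B6: preds {B3,B4}: {B0,B3} ∩ {B0,B4} = {B0}; idom=B0
  B7: preds {B5,B6}: {B0,B5} ∩ {B0,B6} = {B0}; idom=B0

Frontier:
  B3←B0: walk · to B0
  B3←B1: walk B1 to B0
  B4←B1: walk B1 to B0
  B4←B3: walk B3 to B0
  B5←B2: walk B2 to B0
  B5←B4: walk B4 to B0
  B6←B3: walk B3 to B0
  B6←B4: walk B4 to B0
  B7←B5: walk B5 to B0
  B7←B6: walk B6 to B0
  B0 → ∅
  B1 → {B3,B4}
  B2 → {B5}
  B3 → {B4,B6}
  B4 → {B5,B6}
  B5 → {B7}
  B6 → {B7}
  B7 → ∅

φ for e: defs {B0,B5,B6,B7}
  DF⁺ = {B7}

Answer: ["B7"]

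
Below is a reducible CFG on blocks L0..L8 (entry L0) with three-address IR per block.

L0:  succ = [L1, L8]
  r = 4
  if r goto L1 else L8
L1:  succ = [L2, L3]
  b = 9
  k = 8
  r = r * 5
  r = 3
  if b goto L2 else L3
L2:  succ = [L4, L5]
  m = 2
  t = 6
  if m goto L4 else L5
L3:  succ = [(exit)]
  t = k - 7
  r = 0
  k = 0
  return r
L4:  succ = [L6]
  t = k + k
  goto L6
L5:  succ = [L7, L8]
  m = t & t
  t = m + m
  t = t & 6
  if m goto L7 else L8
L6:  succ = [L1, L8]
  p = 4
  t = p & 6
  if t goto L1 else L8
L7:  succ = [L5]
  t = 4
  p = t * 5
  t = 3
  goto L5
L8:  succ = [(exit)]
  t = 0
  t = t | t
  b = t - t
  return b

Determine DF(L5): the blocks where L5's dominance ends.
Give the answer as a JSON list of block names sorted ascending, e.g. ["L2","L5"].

idom tree: L1←L0 L2←L1 L3←L1 L4←L2 L5←L2 L6←L4 L7←L5 L8←L0
Join-block Dom:
  L1: preds {L0,L6}: {L0} ∩ {L0,L1,L2,L4,L6} = {L0}; idom=L0
  L5: preds {L2,L7}: {L0,L1,L2} ∩ {L0,L1,L2,L5,L7} = {L0,L1,L2}; idom=L2
  L8: preds {L0,L5,L6}: {L0} ∩ {L0,L1,L2,L5} ∩ {L0,L1,L2,L4,L6} = {L0}; idom=L0

DF walk-up:
  join L1 pred L0: · stop@L0
  join L1 pred L6: L6→L4→L2→L1 stop@L0
  join L5 pred L2: · stop@L2
  join L5 pred L7: L7→L5 stop@L2
  join L8 pred L0: · stop@L0
  join L8 pred L5: L5→L2→L1 stop@L0
  join L8 pred L6: L6→L4→L2→L1 stop@L0
  L0: DF=∅
  L1: DF={L1,L8}
  L2: DF={L1,L8}
  L3: DF=∅
  L4: DF={L1,L8}
  L5: DF={L5,L8}
  L6: DF={L1,L8}
  L7: DF={L5}
  L8: DF=∅

DF(L5) = ["L5", "L8"]

Answer: ["L5", "L8"]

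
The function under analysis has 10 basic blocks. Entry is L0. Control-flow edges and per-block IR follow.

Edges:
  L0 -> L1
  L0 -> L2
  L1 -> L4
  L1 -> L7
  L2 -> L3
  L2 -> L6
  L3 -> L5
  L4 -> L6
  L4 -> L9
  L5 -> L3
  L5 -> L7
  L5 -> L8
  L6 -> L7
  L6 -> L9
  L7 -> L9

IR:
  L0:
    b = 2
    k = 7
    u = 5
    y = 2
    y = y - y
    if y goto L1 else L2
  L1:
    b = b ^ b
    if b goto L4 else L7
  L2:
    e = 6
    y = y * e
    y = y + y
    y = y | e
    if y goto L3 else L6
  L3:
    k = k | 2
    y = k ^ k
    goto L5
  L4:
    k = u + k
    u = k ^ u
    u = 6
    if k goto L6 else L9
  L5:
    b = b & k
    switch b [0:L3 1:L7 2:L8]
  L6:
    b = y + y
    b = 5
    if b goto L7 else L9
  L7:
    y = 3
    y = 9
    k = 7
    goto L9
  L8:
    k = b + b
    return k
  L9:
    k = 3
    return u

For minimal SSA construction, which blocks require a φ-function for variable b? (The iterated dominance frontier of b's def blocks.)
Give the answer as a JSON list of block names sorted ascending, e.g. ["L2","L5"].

idom tree: L1←L0 L2←L0 L3←L2 L4←L1 L5←L3 L6←L0 L7←L0 L8←L5 L9←L0
Dom∩ at merges:
  L3: preds {L2,L5}: {L0,L2} ∩ {L0,L2,L3,L5} = {L0,L2}; idom=L2
  L6: preds {L2,L4}: {L0,L2} ∩ {L0,L1,L4} = {L0}; idom=L0
  L7: preds {L1,L5,L6}: {L0,L1} ∩ {L0,L2,L3,L5} ∩ {L0,L6} = {L0}; idom=L0
  L9: preds {L4,L6,L7}: {L0,L1,L4} ∩ {L0,L6} ∩ {L0,L7} = {L0}; idom=L0

DF walk-up:
  join L3 pred L2: · stop@L2
  join L3 pred L5: L5→L3 stop@L2
  join L6 pred L2: L2 stop@L0
  join L6 pred L4: L4→L1 stop@L0
  join L7 pred L1: L1 stop@L0
  join L7 pred L5: L5→L3→L2 stop@L0
  join L7 pred L6: L6 stop@L0
  join L9 pred L4: L4→L1 stop@L0
  join L9 pred L6: L6 stop@L0
  join L9 pred L7: L7 stop@L0
  L0 → ∅
  L1 → {L6,L7,L9}
  L2 → {L6,L7}
  L3 → {L3,L7}
  L4 → {L6,L9}
  L5 → {L3,L7}
  L6 → {L7,L9}
  L7 → {L9}
  L8 → ∅
  L9 → ∅

φ for b: defs {L0,L1,L5,L6}
  DF⁺ = {L3,L6,L7,L9}

Answer: ["L3", "L6", "L7", "L9"]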